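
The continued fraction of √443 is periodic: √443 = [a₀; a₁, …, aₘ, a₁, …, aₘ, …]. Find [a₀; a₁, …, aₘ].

a₀ = ⌊√443⌋ = 21.
With m₀=0, d₀=1 and mₖ₊₁ = dₖaₖ − mₖ, dₖ₊₁ = (n − mₖ₊₁²)/dₖ, aₖ₊₁ = ⌊(a₀+mₖ₊₁)/dₖ₊₁⌋:
  k=1: m=21, d=2, a=21
  k=2: m=21, d=1, a=42
d=1 and a=2a₀=42 at k=2, so the next step gives (m, d) = (21, 2) again — its k=1 value — and the period has length 2.

[21; 21, 42]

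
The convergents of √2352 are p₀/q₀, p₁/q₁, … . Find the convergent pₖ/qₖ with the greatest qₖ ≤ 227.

9360/193

√2352 = [48; 2, 96, …] (period length 2).
Convergents:
  p_0/q_0 = 48/1
  p_1/q_1 = 97/2
  p_2/q_2 = 9360/193
  p_3/q_3 = 18817/388
q_2 = 193 ≤ 227 < 388 = q_3, so the answer is 9360/193.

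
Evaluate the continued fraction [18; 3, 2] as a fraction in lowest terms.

Using pₖ = aₖpₖ₋₁ + pₖ₋₂ and qₖ = aₖqₖ₋₁ + qₖ₋₂:
  k=0: a=18, p=18, q=1
  k=1: a=3, p=55, q=3
  k=2: a=2, p=128, q=7

128/7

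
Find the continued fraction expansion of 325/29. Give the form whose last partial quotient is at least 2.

325 = 11*29 + 6
29 = 4*6 + 5
6 = 1*5 + 1
5 = 5*1 + 0  (stop)
So 325/29 = [11; 4, 1, 5].

[11; 4, 1, 5]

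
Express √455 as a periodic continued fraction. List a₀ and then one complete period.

[21; 3, 42]

a₀ = ⌊√455⌋ = 21.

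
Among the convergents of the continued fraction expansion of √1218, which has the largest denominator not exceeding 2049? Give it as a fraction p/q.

24395/699

√1218 = [34; 1, 8, 1, 68, …] (period length 4).
Convergents:
  p_0/q_0 = 34/1
  p_1/q_1 = 35/1
  p_2/q_2 = 314/9
  p_3/q_3 = 349/10
  p_4/q_4 = 24046/689
  p_5/q_5 = 24395/699
  p_6/q_6 = 219206/6281
q_5 = 699 ≤ 2049 < 6281 = q_6, so the answer is 24395/699.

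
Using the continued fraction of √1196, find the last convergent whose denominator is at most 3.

√1196 = [34; 1, 1, 2, 1, 1, 68, …] (period length 6).
Convergents:
  p_0/q_0 = 34/1
  p_1/q_1 = 35/1
  p_2/q_2 = 69/2
  p_3/q_3 = 173/5
q_2 = 2 ≤ 3 < 5 = q_3, so the answer is 69/2.

69/2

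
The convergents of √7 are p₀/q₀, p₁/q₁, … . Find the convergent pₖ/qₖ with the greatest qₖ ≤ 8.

√7 = [2; 1, 1, 1, 4, …] (period length 4).
Convergents:
  p_0/q_0 = 2/1
  p_1/q_1 = 3/1
  p_2/q_2 = 5/2
  p_3/q_3 = 8/3
  p_4/q_4 = 37/14
q_3 = 3 ≤ 8 < 14 = q_4, so the answer is 8/3.

8/3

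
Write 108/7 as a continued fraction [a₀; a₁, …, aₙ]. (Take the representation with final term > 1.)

108 = 15*7 + 3
7 = 2*3 + 1
3 = 3*1 + 0  (stop)
So 108/7 = [15; 2, 3].

[15; 2, 3]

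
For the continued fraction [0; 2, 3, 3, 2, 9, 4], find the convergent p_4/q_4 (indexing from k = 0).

Using pₖ = aₖpₖ₋₁ + pₖ₋₂, qₖ = aₖqₖ₋₁ + qₖ₋₂ (with p₋₁=1, p₋₂=0, q₋₁=0, q₋₂=1):
  k=0: a=0, p=0, q=1
  k=1: a=2, p=1, q=2
  k=2: a=3, p=3, q=7
  k=3: a=3, p=10, q=23
  k=4: a=2, p=23, q=53

23/53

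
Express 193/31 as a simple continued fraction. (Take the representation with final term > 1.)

[6; 4, 2, 3]

193 = 6×31 + 7
31 = 4×7 + 3
7 = 2×3 + 1
3 = 3×1 + 0  (stop)
So 193/31 = [6; 4, 2, 3].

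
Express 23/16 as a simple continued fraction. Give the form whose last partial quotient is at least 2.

[1; 2, 3, 2]

23 = 1·16 + 7
16 = 2·7 + 2
7 = 3·2 + 1
2 = 2·1 + 0  (stop)
So 23/16 = [1; 2, 3, 2].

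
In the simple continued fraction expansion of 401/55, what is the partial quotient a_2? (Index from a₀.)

2

401 = 7·55 + 16   →  a_0 = 7
55 = 3·16 + 7   →  a_1 = 3
16 = 2·7 + 2   →  a_2 = 2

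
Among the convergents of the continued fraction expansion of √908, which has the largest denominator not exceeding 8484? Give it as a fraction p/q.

102151/3390

√908 = [30; 7, 1, 1, 14, 1, 1, 7, 60, …] (period length 8).
Convergents:
  p_0/q_0 = 30/1
  p_1/q_1 = 211/7
  p_2/q_2 = 241/8
  p_3/q_3 = 452/15
  p_4/q_4 = 6569/218
  p_5/q_5 = 7021/233
  p_6/q_6 = 13590/451
  p_7/q_7 = 102151/3390
  p_8/q_8 = 6142650/203851
q_7 = 3390 ≤ 8484 < 203851 = q_8, so the answer is 102151/3390.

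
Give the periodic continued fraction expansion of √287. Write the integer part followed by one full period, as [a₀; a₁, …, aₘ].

a₀ = ⌊√287⌋ = 16.
With m₀=0, d₀=1 and mₖ₊₁ = dₖaₖ − mₖ, dₖ₊₁ = (n − mₖ₊₁²)/dₖ, aₖ₊₁ = ⌊(a₀+mₖ₊₁)/dₖ₊₁⌋:
  k=1: m=16, d=31, a=1
  k=2: m=15, d=2, a=15
  k=3: m=15, d=31, a=1
  k=4: m=16, d=1, a=32
d=1 and a=2a₀=32 at k=4, so the next step gives (m, d) = (16, 31) again — its k=1 value — and the period has length 4.

[16; 1, 15, 1, 32]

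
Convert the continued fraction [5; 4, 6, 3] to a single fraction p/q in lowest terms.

414/79

Using pₖ = aₖpₖ₋₁ + pₖ₋₂ and qₖ = aₖqₖ₋₁ + qₖ₋₂:
  k=0: a=5, p=5, q=1
  k=1: a=4, p=21, q=4
  k=2: a=6, p=131, q=25
  k=3: a=3, p=414, q=79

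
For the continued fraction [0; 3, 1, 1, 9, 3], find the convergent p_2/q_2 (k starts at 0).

Using pₖ = aₖpₖ₋₁ + pₖ₋₂, qₖ = aₖqₖ₋₁ + qₖ₋₂ (with p₋₁=1, p₋₂=0, q₋₁=0, q₋₂=1):
  k=0: a=0, p=0, q=1
  k=1: a=3, p=1, q=3
  k=2: a=1, p=1, q=4

1/4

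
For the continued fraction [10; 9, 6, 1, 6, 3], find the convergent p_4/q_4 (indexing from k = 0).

Using pₖ = aₖpₖ₋₁ + pₖ₋₂, qₖ = aₖqₖ₋₁ + qₖ₋₂ (with p₋₁=1, p₋₂=0, q₋₁=0, q₋₂=1):
  k=0: a=10, p=10, q=1
  k=1: a=9, p=91, q=9
  k=2: a=6, p=556, q=55
  k=3: a=1, p=647, q=64
  k=4: a=6, p=4438, q=439

4438/439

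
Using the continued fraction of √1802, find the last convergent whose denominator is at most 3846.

√1802 = [42; 2, 4, 2, 84, …] (period length 4).
Convergents:
  p_0/q_0 = 42/1
  p_1/q_1 = 85/2
  p_2/q_2 = 382/9
  p_3/q_3 = 849/20
  p_4/q_4 = 71698/1689
  p_5/q_5 = 144245/3398
  p_6/q_6 = 648678/15281
q_5 = 3398 ≤ 3846 < 15281 = q_6, so the answer is 144245/3398.

144245/3398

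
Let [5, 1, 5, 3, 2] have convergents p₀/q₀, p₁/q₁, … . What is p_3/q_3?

Using pₖ = aₖpₖ₋₁ + pₖ₋₂, qₖ = aₖqₖ₋₁ + qₖ₋₂ (with p₋₁=1, p₋₂=0, q₋₁=0, q₋₂=1):
  k=0: a=5, p=5, q=1
  k=1: a=1, p=6, q=1
  k=2: a=5, p=35, q=6
  k=3: a=3, p=111, q=19

111/19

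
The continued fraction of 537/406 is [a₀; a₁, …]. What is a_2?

10

537 = 1·406 + 131   →  a_0 = 1
406 = 3·131 + 13   →  a_1 = 3
131 = 10·13 + 1   →  a_2 = 10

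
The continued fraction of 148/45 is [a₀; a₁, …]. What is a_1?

3

148 = 3·45 + 13   →  a_0 = 3
45 = 3·13 + 6   →  a_1 = 3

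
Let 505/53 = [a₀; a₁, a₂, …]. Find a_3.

8

505 = 9·53 + 28   →  a_0 = 9
53 = 1·28 + 25   →  a_1 = 1
28 = 1·25 + 3   →  a_2 = 1
25 = 8·3 + 1   →  a_3 = 8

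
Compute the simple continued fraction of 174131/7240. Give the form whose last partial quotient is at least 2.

[24; 19, 1, 1, 16, 2, 1, 3]

174131 = 24·7240 + 371
7240 = 19·371 + 191
371 = 1·191 + 180
191 = 1·180 + 11
180 = 16·11 + 4
11 = 2·4 + 3
4 = 1·3 + 1
3 = 3·1 + 0  (stop)
So 174131/7240 = [24; 19, 1, 1, 16, 2, 1, 3].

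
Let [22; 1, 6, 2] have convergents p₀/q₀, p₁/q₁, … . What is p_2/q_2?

Using pₖ = aₖpₖ₋₁ + pₖ₋₂, qₖ = aₖqₖ₋₁ + qₖ₋₂ (with p₋₁=1, p₋₂=0, q₋₁=0, q₋₂=1):
  k=0: a=22, p=22, q=1
  k=1: a=1, p=23, q=1
  k=2: a=6, p=160, q=7

160/7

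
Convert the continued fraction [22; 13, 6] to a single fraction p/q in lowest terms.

Fold from the inside: start with 6/1.
  13 + 1/6 = 79/6
  22 + 6/79 = 1744/79

1744/79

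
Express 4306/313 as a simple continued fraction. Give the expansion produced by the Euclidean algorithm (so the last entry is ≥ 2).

[13; 1, 3, 8, 2, 4]

4306 = 13·313 + 237
313 = 1·237 + 76
237 = 3·76 + 9
76 = 8·9 + 4
9 = 2·4 + 1
4 = 4·1 + 0  (stop)
So 4306/313 = [13; 1, 3, 8, 2, 4].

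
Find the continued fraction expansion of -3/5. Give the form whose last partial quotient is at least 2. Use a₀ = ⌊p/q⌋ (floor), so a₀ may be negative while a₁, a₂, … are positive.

[-1; 2, 2]

-3 = -1*5 + 2
5 = 2*2 + 1
2 = 2*1 + 0  (stop)
So -3/5 = [-1; 2, 2].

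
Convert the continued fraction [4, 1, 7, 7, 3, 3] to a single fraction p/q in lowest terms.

2897/594

Fold from the inside: start with 3/1.
  3 + 1/3 = 10/3
  7 + 3/10 = 73/10
  7 + 10/73 = 521/73
  1 + 73/521 = 594/521
  4 + 521/594 = 2897/594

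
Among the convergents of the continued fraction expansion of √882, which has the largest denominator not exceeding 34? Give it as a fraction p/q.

√882 = [29; 1, 2, 3, 6, 3, 2, 1, 58, …] (period length 8).
Convergents:
  p_0/q_0 = 29/1
  p_1/q_1 = 30/1
  p_2/q_2 = 89/3
  p_3/q_3 = 297/10
  p_4/q_4 = 1871/63
q_3 = 10 ≤ 34 < 63 = q_4, so the answer is 297/10.

297/10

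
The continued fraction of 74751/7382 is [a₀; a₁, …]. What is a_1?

74751 = 10·7382 + 931   →  a_0 = 10
7382 = 7·931 + 865   →  a_1 = 7

7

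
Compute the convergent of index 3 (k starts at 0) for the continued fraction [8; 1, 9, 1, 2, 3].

98/11

Using pₖ = aₖpₖ₋₁ + pₖ₋₂, qₖ = aₖqₖ₋₁ + qₖ₋₂ (with p₋₁=1, p₋₂=0, q₋₁=0, q₋₂=1):
  k=0: a=8, p=8, q=1
  k=1: a=1, p=9, q=1
  k=2: a=9, p=89, q=10
  k=3: a=1, p=98, q=11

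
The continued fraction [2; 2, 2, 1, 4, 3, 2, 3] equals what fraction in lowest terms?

Using pₖ = aₖpₖ₋₁ + pₖ₋₂ and qₖ = aₖqₖ₋₁ + qₖ₋₂:
  k=0: a=2, p=2, q=1
  k=1: a=2, p=5, q=2
  k=2: a=2, p=12, q=5
  k=3: a=1, p=17, q=7
  k=4: a=4, p=80, q=33
  k=5: a=3, p=257, q=106
  k=6: a=2, p=594, q=245
  k=7: a=3, p=2039, q=841

2039/841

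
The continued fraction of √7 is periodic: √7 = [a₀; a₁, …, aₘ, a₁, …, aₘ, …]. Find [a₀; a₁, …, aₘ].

[2; 1, 1, 1, 4]

a₀ = ⌊√7⌋ = 2.
With m₀=0, d₀=1 and mₖ₊₁ = dₖaₖ − mₖ, dₖ₊₁ = (n − mₖ₊₁²)/dₖ, aₖ₊₁ = ⌊(a₀+mₖ₊₁)/dₖ₊₁⌋:
  k=1: m=2, d=3, a=1
  k=2: m=1, d=2, a=1
  k=3: m=1, d=3, a=1
  k=4: m=2, d=1, a=4
d=1 and a=2a₀=4 at k=4, so the next step gives (m, d) = (2, 3) again — its k=1 value — and the period has length 4.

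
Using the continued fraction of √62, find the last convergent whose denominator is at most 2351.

√62 = [7; 1, 6, 1, 14, …] (period length 4).
Convergents:
  p_0/q_0 = 7/1
  p_1/q_1 = 8/1
  p_2/q_2 = 55/7
  p_3/q_3 = 63/8
  p_4/q_4 = 937/119
  p_5/q_5 = 1000/127
  p_6/q_6 = 6937/881
  p_7/q_7 = 7937/1008
  p_8/q_8 = 118055/14993
q_7 = 1008 ≤ 2351 < 14993 = q_8, so the answer is 7937/1008.

7937/1008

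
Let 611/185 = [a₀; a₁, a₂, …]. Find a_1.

3

611 = 3·185 + 56   →  a_0 = 3
185 = 3·56 + 17   →  a_1 = 3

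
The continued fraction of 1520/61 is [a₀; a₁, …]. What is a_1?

1

1520 = 24·61 + 56   →  a_0 = 24
61 = 1·56 + 5   →  a_1 = 1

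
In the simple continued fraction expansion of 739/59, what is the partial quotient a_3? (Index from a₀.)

9

739 = 12·59 + 31   →  a_0 = 12
59 = 1·31 + 28   →  a_1 = 1
31 = 1·28 + 3   →  a_2 = 1
28 = 9·3 + 1   →  a_3 = 9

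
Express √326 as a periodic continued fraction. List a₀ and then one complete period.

a₀ = ⌊√326⌋ = 18.

[18; 18, 36]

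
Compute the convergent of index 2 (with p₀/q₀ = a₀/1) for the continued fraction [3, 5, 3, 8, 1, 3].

51/16

Using pₖ = aₖpₖ₋₁ + pₖ₋₂, qₖ = aₖqₖ₋₁ + qₖ₋₂ (with p₋₁=1, p₋₂=0, q₋₁=0, q₋₂=1):
  k=0: a=3, p=3, q=1
  k=1: a=5, p=16, q=5
  k=2: a=3, p=51, q=16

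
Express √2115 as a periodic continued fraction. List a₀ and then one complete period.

[45; 1, 90]

a₀ = ⌊√2115⌋ = 45.
With m₀=0, d₀=1 and mₖ₊₁ = dₖaₖ − mₖ, dₖ₊₁ = (n − mₖ₊₁²)/dₖ, aₖ₊₁ = ⌊(a₀+mₖ₊₁)/dₖ₊₁⌋:
  k=1: m=45, d=90, a=1
  k=2: m=45, d=1, a=90
d=1 and a=2a₀=90 at k=2, so the next step gives (m, d) = (45, 90) again — its k=1 value — and the period has length 2.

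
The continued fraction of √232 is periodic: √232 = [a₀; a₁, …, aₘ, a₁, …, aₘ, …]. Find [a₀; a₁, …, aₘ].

a₀ = ⌊√232⌋ = 15.
With m₀=0, d₀=1 and mₖ₊₁ = dₖaₖ − mₖ, dₖ₊₁ = (n − mₖ₊₁²)/dₖ, aₖ₊₁ = ⌊(a₀+mₖ₊₁)/dₖ₊₁⌋:
  k=1: m=15, d=7, a=4
  k=2: m=13, d=9, a=3
  k=3: m=14, d=4, a=7
  k=4: m=14, d=9, a=3
  k=5: m=13, d=7, a=4
  k=6: m=15, d=1, a=30
d=1 and a=2a₀=30 at k=6, so the next step gives (m, d) = (15, 7) again — its k=1 value — and the period has length 6.

[15; 4, 3, 7, 3, 4, 30]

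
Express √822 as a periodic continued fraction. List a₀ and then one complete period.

[28; 1, 2, 28, 2, 1, 56]

a₀ = ⌊√822⌋ = 28.
With m₀=0, d₀=1 and mₖ₊₁ = dₖaₖ − mₖ, dₖ₊₁ = (n − mₖ₊₁²)/dₖ, aₖ₊₁ = ⌊(a₀+mₖ₊₁)/dₖ₊₁⌋:
  k=1: m=28, d=38, a=1
  k=2: m=10, d=19, a=2
  k=3: m=28, d=2, a=28
  k=4: m=28, d=19, a=2
  k=5: m=10, d=38, a=1
  k=6: m=28, d=1, a=56
d=1 and a=2a₀=56 at k=6, so the next step gives (m, d) = (28, 38) again — its k=1 value — and the period has length 6.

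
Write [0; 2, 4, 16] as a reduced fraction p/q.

Fold from the inside: start with 16/1.
  4 + 1/16 = 65/16
  2 + 16/65 = 146/65
  0 + 65/146 = 65/146

65/146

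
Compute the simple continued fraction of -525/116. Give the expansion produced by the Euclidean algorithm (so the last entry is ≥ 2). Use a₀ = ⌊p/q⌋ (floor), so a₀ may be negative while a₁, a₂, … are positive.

[-5; 2, 9, 6]

-525 = -5×116 + 55
116 = 2×55 + 6
55 = 9×6 + 1
6 = 6×1 + 0  (stop)
So -525/116 = [-5; 2, 9, 6].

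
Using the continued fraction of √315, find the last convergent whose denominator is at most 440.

√315 = [17; 1, 2, 1, 34, …] (period length 4).
Convergents:
  p_0/q_0 = 17/1
  p_1/q_1 = 18/1
  p_2/q_2 = 53/3
  p_3/q_3 = 71/4
  p_4/q_4 = 2467/139
  p_5/q_5 = 2538/143
  p_6/q_6 = 7543/425
  p_7/q_7 = 10081/568
q_6 = 425 ≤ 440 < 568 = q_7, so the answer is 7543/425.

7543/425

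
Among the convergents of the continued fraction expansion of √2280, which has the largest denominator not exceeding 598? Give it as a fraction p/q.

√2280 = [47; 1, 2, 1, 94, …] (period length 4).
Convergents:
  p_0/q_0 = 47/1
  p_1/q_1 = 48/1
  p_2/q_2 = 143/3
  p_3/q_3 = 191/4
  p_4/q_4 = 18097/379
  p_5/q_5 = 18288/383
  p_6/q_6 = 54673/1145
q_5 = 383 ≤ 598 < 1145 = q_6, so the answer is 18288/383.

18288/383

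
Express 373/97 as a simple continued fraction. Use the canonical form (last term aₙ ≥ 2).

[3; 1, 5, 2, 7]

373 = 3·97 + 82
97 = 1·82 + 15
82 = 5·15 + 7
15 = 2·7 + 1
7 = 7·1 + 0  (stop)
So 373/97 = [3; 1, 5, 2, 7].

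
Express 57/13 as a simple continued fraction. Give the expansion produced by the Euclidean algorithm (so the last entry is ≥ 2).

57 = 4*13 + 5
13 = 2*5 + 3
5 = 1*3 + 2
3 = 1*2 + 1
2 = 2*1 + 0  (stop)
So 57/13 = [4; 2, 1, 1, 2].

[4; 2, 1, 1, 2]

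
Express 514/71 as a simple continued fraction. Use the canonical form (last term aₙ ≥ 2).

514 = 7*71 + 17
71 = 4*17 + 3
17 = 5*3 + 2
3 = 1*2 + 1
2 = 2*1 + 0  (stop)
So 514/71 = [7; 4, 5, 1, 2].

[7; 4, 5, 1, 2]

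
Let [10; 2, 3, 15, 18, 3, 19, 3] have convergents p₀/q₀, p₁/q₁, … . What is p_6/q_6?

Using pₖ = aₖpₖ₋₁ + pₖ₋₂, qₖ = aₖqₖ₋₁ + qₖ₋₂ (with p₋₁=1, p₋₂=0, q₋₁=0, q₋₂=1):
  k=0: a=10, p=10, q=1
  k=1: a=2, p=21, q=2
  k=2: a=3, p=73, q=7
  k=3: a=15, p=1116, q=107
  k=4: a=18, p=20161, q=1933
  k=5: a=3, p=61599, q=5906
  k=6: a=19, p=1190542, q=114147

1190542/114147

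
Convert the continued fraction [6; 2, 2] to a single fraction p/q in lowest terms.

Fold from the inside: start with 2/1.
  2 + 1/2 = 5/2
  6 + 2/5 = 32/5

32/5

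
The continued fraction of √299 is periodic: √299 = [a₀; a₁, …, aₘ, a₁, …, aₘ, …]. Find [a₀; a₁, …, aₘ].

[17; 3, 2, 3, 34]

a₀ = ⌊√299⌋ = 17.
With m₀=0, d₀=1 and mₖ₊₁ = dₖaₖ − mₖ, dₖ₊₁ = (n − mₖ₊₁²)/dₖ, aₖ₊₁ = ⌊(a₀+mₖ₊₁)/dₖ₊₁⌋:
  k=1: m=17, d=10, a=3
  k=2: m=13, d=13, a=2
  k=3: m=13, d=10, a=3
  k=4: m=17, d=1, a=34
d=1 and a=2a₀=34 at k=4, so the next step gives (m, d) = (17, 10) again — its k=1 value — and the period has length 4.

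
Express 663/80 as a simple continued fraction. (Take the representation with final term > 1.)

[8; 3, 2, 11]

663 = 8·80 + 23
80 = 3·23 + 11
23 = 2·11 + 1
11 = 11·1 + 0  (stop)
So 663/80 = [8; 3, 2, 11].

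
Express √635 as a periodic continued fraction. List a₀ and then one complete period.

[25; 5, 50]

a₀ = ⌊√635⌋ = 25.
With m₀=0, d₀=1 and mₖ₊₁ = dₖaₖ − mₖ, dₖ₊₁ = (n − mₖ₊₁²)/dₖ, aₖ₊₁ = ⌊(a₀+mₖ₊₁)/dₖ₊₁⌋:
  k=1: m=25, d=10, a=5
  k=2: m=25, d=1, a=50
d=1 and a=2a₀=50 at k=2, so the next step gives (m, d) = (25, 10) again — its k=1 value — and the period has length 2.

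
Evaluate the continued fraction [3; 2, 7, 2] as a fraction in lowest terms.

Using pₖ = aₖpₖ₋₁ + pₖ₋₂ and qₖ = aₖqₖ₋₁ + qₖ₋₂:
  k=0: a=3, p=3, q=1
  k=1: a=2, p=7, q=2
  k=2: a=7, p=52, q=15
  k=3: a=2, p=111, q=32

111/32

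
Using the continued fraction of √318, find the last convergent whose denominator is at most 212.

3727/209

√318 = [17; 1, 4, 1, 34, …] (period length 4).
Convergents:
  p_0/q_0 = 17/1
  p_1/q_1 = 18/1
  p_2/q_2 = 89/5
  p_3/q_3 = 107/6
  p_4/q_4 = 3727/209
  p_5/q_5 = 3834/215
q_4 = 209 ≤ 212 < 215 = q_5, so the answer is 3727/209.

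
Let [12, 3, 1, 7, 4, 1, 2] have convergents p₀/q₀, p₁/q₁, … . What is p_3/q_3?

Using pₖ = aₖpₖ₋₁ + pₖ₋₂, qₖ = aₖqₖ₋₁ + qₖ₋₂ (with p₋₁=1, p₋₂=0, q₋₁=0, q₋₂=1):
  k=0: a=12, p=12, q=1
  k=1: a=3, p=37, q=3
  k=2: a=1, p=49, q=4
  k=3: a=7, p=380, q=31

380/31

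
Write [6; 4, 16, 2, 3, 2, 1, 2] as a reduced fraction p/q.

25847/4138

Using pₖ = aₖpₖ₋₁ + pₖ₋₂ and qₖ = aₖqₖ₋₁ + qₖ₋₂:
  k=0: a=6, p=6, q=1
  k=1: a=4, p=25, q=4
  k=2: a=16, p=406, q=65
  k=3: a=2, p=837, q=134
  k=4: a=3, p=2917, q=467
  k=5: a=2, p=6671, q=1068
  k=6: a=1, p=9588, q=1535
  k=7: a=2, p=25847, q=4138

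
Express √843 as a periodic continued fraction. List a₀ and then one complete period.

a₀ = ⌊√843⌋ = 29.
With m₀=0, d₀=1 and mₖ₊₁ = dₖaₖ − mₖ, dₖ₊₁ = (n − mₖ₊₁²)/dₖ, aₖ₊₁ = ⌊(a₀+mₖ₊₁)/dₖ₊₁⌋:
  k=1: m=29, d=2, a=29
  k=2: m=29, d=1, a=58
d=1 and a=2a₀=58 at k=2, so the next step gives (m, d) = (29, 2) again — its k=1 value — and the period has length 2.

[29; 29, 58]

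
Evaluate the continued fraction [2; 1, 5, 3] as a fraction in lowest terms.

54/19

Fold from the inside: start with 3/1.
  5 + 1/3 = 16/3
  1 + 3/16 = 19/16
  2 + 16/19 = 54/19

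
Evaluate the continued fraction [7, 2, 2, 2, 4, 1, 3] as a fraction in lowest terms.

1839/248

Fold from the inside: start with 3/1.
  1 + 1/3 = 4/3
  4 + 3/4 = 19/4
  2 + 4/19 = 42/19
  2 + 19/42 = 103/42
  2 + 42/103 = 248/103
  7 + 103/248 = 1839/248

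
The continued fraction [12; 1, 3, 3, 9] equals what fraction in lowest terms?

1545/121

Fold from the inside: start with 9/1.
  3 + 1/9 = 28/9
  3 + 9/28 = 93/28
  1 + 28/93 = 121/93
  12 + 93/121 = 1545/121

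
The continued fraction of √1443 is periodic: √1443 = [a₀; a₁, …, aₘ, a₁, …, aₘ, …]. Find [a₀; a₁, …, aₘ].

[37; 1, 74]

a₀ = ⌊√1443⌋ = 37.
With m₀=0, d₀=1 and mₖ₊₁ = dₖaₖ − mₖ, dₖ₊₁ = (n − mₖ₊₁²)/dₖ, aₖ₊₁ = ⌊(a₀+mₖ₊₁)/dₖ₊₁⌋:
  k=1: m=37, d=74, a=1
  k=2: m=37, d=1, a=74
d=1 and a=2a₀=74 at k=2, so the next step gives (m, d) = (37, 74) again — its k=1 value — and the period has length 2.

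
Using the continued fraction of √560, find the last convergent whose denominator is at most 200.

√560 = [23; 1, 1, 1, 46, …] (period length 4).
Convergents:
  p_0/q_0 = 23/1
  p_1/q_1 = 24/1
  p_2/q_2 = 47/2
  p_3/q_3 = 71/3
  p_4/q_4 = 3313/140
  p_5/q_5 = 3384/143
  p_6/q_6 = 6697/283
q_5 = 143 ≤ 200 < 283 = q_6, so the answer is 3384/143.

3384/143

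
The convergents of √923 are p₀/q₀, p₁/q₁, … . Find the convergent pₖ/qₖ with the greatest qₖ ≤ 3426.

√923 = [30; 2, 1, 1, 1, 2, 60, …] (period length 6).
Convergents:
  p_0/q_0 = 30/1
  p_1/q_1 = 61/2
  p_2/q_2 = 91/3
  p_3/q_3 = 152/5
  p_4/q_4 = 243/8
  p_5/q_5 = 638/21
  p_6/q_6 = 38523/1268
  p_7/q_7 = 77684/2557
  p_8/q_8 = 116207/3825
q_7 = 2557 ≤ 3426 < 3825 = q_8, so the answer is 77684/2557.

77684/2557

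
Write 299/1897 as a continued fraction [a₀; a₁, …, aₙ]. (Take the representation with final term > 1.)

299 = 0*1897 + 299
1897 = 6*299 + 103
299 = 2*103 + 93
103 = 1*93 + 10
93 = 9*10 + 3
10 = 3*3 + 1
3 = 3*1 + 0  (stop)
So 299/1897 = [0; 6, 2, 1, 9, 3, 3].

[0; 6, 2, 1, 9, 3, 3]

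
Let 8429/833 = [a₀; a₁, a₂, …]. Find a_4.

8429 = 10·833 + 99   →  a_0 = 10
833 = 8·99 + 41   →  a_1 = 8
99 = 2·41 + 17   →  a_2 = 2
41 = 2·17 + 7   →  a_3 = 2
17 = 2·7 + 3   →  a_4 = 2

2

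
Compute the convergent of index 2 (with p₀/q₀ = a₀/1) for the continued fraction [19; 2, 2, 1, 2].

Using pₖ = aₖpₖ₋₁ + pₖ₋₂, qₖ = aₖqₖ₋₁ + qₖ₋₂ (with p₋₁=1, p₋₂=0, q₋₁=0, q₋₂=1):
  k=0: a=19, p=19, q=1
  k=1: a=2, p=39, q=2
  k=2: a=2, p=97, q=5

97/5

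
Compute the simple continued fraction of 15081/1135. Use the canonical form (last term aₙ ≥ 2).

[13; 3, 2, 13, 12]

15081 = 13*1135 + 326
1135 = 3*326 + 157
326 = 2*157 + 12
157 = 13*12 + 1
12 = 12*1 + 0  (stop)
So 15081/1135 = [13; 3, 2, 13, 12].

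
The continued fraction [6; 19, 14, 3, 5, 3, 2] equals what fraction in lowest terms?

Fold from the inside: start with 2/1.
  3 + 1/2 = 7/2
  5 + 2/7 = 37/7
  3 + 7/37 = 118/37
  14 + 37/118 = 1689/118
  19 + 118/1689 = 32209/1689
  6 + 1689/32209 = 194943/32209

194943/32209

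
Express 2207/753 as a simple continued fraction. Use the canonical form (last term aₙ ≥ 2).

2207 = 2·753 + 701
753 = 1·701 + 52
701 = 13·52 + 25
52 = 2·25 + 2
25 = 12·2 + 1
2 = 2·1 + 0  (stop)
So 2207/753 = [2; 1, 13, 2, 12, 2].

[2; 1, 13, 2, 12, 2]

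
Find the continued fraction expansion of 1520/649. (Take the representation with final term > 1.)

1520 = 2*649 + 222
649 = 2*222 + 205
222 = 1*205 + 17
205 = 12*17 + 1
17 = 17*1 + 0  (stop)
So 1520/649 = [2; 2, 1, 12, 17].

[2; 2, 1, 12, 17]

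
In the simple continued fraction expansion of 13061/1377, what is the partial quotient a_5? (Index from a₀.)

13061 = 9·1377 + 668   →  a_0 = 9
1377 = 2·668 + 41   →  a_1 = 2
668 = 16·41 + 12   →  a_2 = 16
41 = 3·12 + 5   →  a_3 = 3
12 = 2·5 + 2   →  a_4 = 2
5 = 2·2 + 1   →  a_5 = 2

2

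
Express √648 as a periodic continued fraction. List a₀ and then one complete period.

a₀ = ⌊√648⌋ = 25.
With m₀=0, d₀=1 and mₖ₊₁ = dₖaₖ − mₖ, dₖ₊₁ = (n − mₖ₊₁²)/dₖ, aₖ₊₁ = ⌊(a₀+mₖ₊₁)/dₖ₊₁⌋:
  k=1: m=25, d=23, a=2
  k=2: m=21, d=9, a=5
  k=3: m=24, d=8, a=6
  k=4: m=24, d=9, a=5
  k=5: m=21, d=23, a=2
  k=6: m=25, d=1, a=50
d=1 and a=2a₀=50 at k=6, so the next step gives (m, d) = (25, 23) again — its k=1 value — and the period has length 6.

[25; 2, 5, 6, 5, 2, 50]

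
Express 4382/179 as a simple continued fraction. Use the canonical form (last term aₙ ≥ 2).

[24; 2, 12, 3, 2]

4382 = 24*179 + 86
179 = 2*86 + 7
86 = 12*7 + 2
7 = 3*2 + 1
2 = 2*1 + 0  (stop)
So 4382/179 = [24; 2, 12, 3, 2].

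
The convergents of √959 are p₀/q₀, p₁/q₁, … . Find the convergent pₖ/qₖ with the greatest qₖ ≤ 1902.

58529/1890

√959 = [30; 1, 29, 1, 60, …] (period length 4).
Convergents:
  p_0/q_0 = 30/1
  p_1/q_1 = 31/1
  p_2/q_2 = 929/30
  p_3/q_3 = 960/31
  p_4/q_4 = 58529/1890
  p_5/q_5 = 59489/1921
q_4 = 1890 ≤ 1902 < 1921 = q_5, so the answer is 58529/1890.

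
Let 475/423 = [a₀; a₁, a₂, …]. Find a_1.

475 = 1·423 + 52   →  a_0 = 1
423 = 8·52 + 7   →  a_1 = 8

8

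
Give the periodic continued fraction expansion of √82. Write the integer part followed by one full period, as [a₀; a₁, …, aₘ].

[9; 18]

a₀ = ⌊√82⌋ = 9.
With m₀=0, d₀=1 and mₖ₊₁ = dₖaₖ − mₖ, dₖ₊₁ = (n − mₖ₊₁²)/dₖ, aₖ₊₁ = ⌊(a₀+mₖ₊₁)/dₖ₊₁⌋:
  k=1: m=9, d=1, a=18
d=1 and a=2a₀=18 at k=1, so the next step gives (m, d) = (9, 1) again — its k=1 value — and the period has length 1.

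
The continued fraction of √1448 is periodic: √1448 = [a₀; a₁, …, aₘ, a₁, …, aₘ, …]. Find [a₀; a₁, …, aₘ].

a₀ = ⌊√1448⌋ = 38.
With m₀=0, d₀=1 and mₖ₊₁ = dₖaₖ − mₖ, dₖ₊₁ = (n − mₖ₊₁²)/dₖ, aₖ₊₁ = ⌊(a₀+mₖ₊₁)/dₖ₊₁⌋:
  k=1: m=38, d=4, a=19
  k=2: m=38, d=1, a=76
d=1 and a=2a₀=76 at k=2, so the next step gives (m, d) = (38, 4) again — its k=1 value — and the period has length 2.

[38; 19, 76]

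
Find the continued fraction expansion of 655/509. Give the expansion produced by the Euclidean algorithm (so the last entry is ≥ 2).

[1; 3, 2, 17, 1, 3]

655 = 1×509 + 146
509 = 3×146 + 71
146 = 2×71 + 4
71 = 17×4 + 3
4 = 1×3 + 1
3 = 3×1 + 0  (stop)
So 655/509 = [1; 3, 2, 17, 1, 3].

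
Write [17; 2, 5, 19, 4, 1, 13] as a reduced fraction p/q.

Using pₖ = aₖpₖ₋₁ + pₖ₋₂ and qₖ = aₖqₖ₋₁ + qₖ₋₂:
  k=0: a=17, p=17, q=1
  k=1: a=2, p=35, q=2
  k=2: a=5, p=192, q=11
  k=3: a=19, p=3683, q=211
  k=4: a=4, p=14924, q=855
  k=5: a=1, p=18607, q=1066
  k=6: a=13, p=256815, q=14713

256815/14713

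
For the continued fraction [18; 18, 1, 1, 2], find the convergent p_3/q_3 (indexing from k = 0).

668/37

Using pₖ = aₖpₖ₋₁ + pₖ₋₂, qₖ = aₖqₖ₋₁ + qₖ₋₂ (with p₋₁=1, p₋₂=0, q₋₁=0, q₋₂=1):
  k=0: a=18, p=18, q=1
  k=1: a=18, p=325, q=18
  k=2: a=1, p=343, q=19
  k=3: a=1, p=668, q=37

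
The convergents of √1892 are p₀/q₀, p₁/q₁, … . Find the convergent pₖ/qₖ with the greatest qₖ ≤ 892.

√1892 = [43; 2, 86, …] (period length 2).
Convergents:
  p_0/q_0 = 43/1
  p_1/q_1 = 87/2
  p_2/q_2 = 7525/173
  p_3/q_3 = 15137/348
  p_4/q_4 = 1309307/30101
q_3 = 348 ≤ 892 < 30101 = q_4, so the answer is 15137/348.

15137/348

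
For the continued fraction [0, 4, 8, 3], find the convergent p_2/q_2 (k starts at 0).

8/33

Using pₖ = aₖpₖ₋₁ + pₖ₋₂, qₖ = aₖqₖ₋₁ + qₖ₋₂ (with p₋₁=1, p₋₂=0, q₋₁=0, q₋₂=1):
  k=0: a=0, p=0, q=1
  k=1: a=4, p=1, q=4
  k=2: a=8, p=8, q=33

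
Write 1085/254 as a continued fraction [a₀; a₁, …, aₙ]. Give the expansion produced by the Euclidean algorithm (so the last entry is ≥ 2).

[4; 3, 1, 2, 7, 3]

1085 = 4*254 + 69
254 = 3*69 + 47
69 = 1*47 + 22
47 = 2*22 + 3
22 = 7*3 + 1
3 = 3*1 + 0  (stop)
So 1085/254 = [4; 3, 1, 2, 7, 3].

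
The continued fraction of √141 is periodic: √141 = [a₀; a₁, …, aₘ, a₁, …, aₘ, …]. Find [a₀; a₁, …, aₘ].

a₀ = ⌊√141⌋ = 11.
With m₀=0, d₀=1 and mₖ₊₁ = dₖaₖ − mₖ, dₖ₊₁ = (n − mₖ₊₁²)/dₖ, aₖ₊₁ = ⌊(a₀+mₖ₊₁)/dₖ₊₁⌋:
  k=1: m=11, d=20, a=1
  k=2: m=9, d=3, a=6
  k=3: m=9, d=20, a=1
  k=4: m=11, d=1, a=22
d=1 and a=2a₀=22 at k=4, so the next step gives (m, d) = (11, 20) again — its k=1 value — and the period has length 4.

[11; 1, 6, 1, 22]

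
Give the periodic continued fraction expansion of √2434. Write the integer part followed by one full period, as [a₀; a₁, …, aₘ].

[49; 2, 1, 48, 1, 2, 98]

a₀ = ⌊√2434⌋ = 49.
With m₀=0, d₀=1 and mₖ₊₁ = dₖaₖ − mₖ, dₖ₊₁ = (n − mₖ₊₁²)/dₖ, aₖ₊₁ = ⌊(a₀+mₖ₊₁)/dₖ₊₁⌋:
  k=1: m=49, d=33, a=2
  k=2: m=17, d=65, a=1
  k=3: m=48, d=2, a=48
  k=4: m=48, d=65, a=1
  k=5: m=17, d=33, a=2
  k=6: m=49, d=1, a=98
d=1 and a=2a₀=98 at k=6, so the next step gives (m, d) = (49, 33) again — its k=1 value — and the period has length 6.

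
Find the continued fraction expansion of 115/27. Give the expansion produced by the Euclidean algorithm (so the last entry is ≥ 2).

[4; 3, 1, 6]

115 = 4×27 + 7
27 = 3×7 + 6
7 = 1×6 + 1
6 = 6×1 + 0  (stop)
So 115/27 = [4; 3, 1, 6].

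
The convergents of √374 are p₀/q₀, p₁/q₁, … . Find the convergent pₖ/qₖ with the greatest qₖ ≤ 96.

1141/59

√374 = [19; 2, 1, 18, 1, 2, 38, …] (period length 6).
Convergents:
  p_0/q_0 = 19/1
  p_1/q_1 = 39/2
  p_2/q_2 = 58/3
  p_3/q_3 = 1083/56
  p_4/q_4 = 1141/59
  p_5/q_5 = 3365/174
q_4 = 59 ≤ 96 < 174 = q_5, so the answer is 1141/59.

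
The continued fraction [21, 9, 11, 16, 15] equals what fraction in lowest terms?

511601/24235

Fold from the inside: start with 15/1.
  16 + 1/15 = 241/15
  11 + 15/241 = 2666/241
  9 + 241/2666 = 24235/2666
  21 + 2666/24235 = 511601/24235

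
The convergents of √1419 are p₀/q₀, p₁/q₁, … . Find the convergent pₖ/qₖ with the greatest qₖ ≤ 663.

12770/339

√1419 = [37; 1, 2, 37, 2, 1, 74, …] (period length 6).
Convergents:
  p_0/q_0 = 37/1
  p_1/q_1 = 38/1
  p_2/q_2 = 113/3
  p_3/q_3 = 4219/112
  p_4/q_4 = 8551/227
  p_5/q_5 = 12770/339
  p_6/q_6 = 953531/25313
q_5 = 339 ≤ 663 < 25313 = q_6, so the answer is 12770/339.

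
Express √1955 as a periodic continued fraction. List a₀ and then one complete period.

[44; 4, 1, 1, 1, 4, 88]

a₀ = ⌊√1955⌋ = 44.
With m₀=0, d₀=1 and mₖ₊₁ = dₖaₖ − mₖ, dₖ₊₁ = (n − mₖ₊₁²)/dₖ, aₖ₊₁ = ⌊(a₀+mₖ₊₁)/dₖ₊₁⌋:
  k=1: m=44, d=19, a=4
  k=2: m=32, d=49, a=1
  k=3: m=17, d=34, a=1
  k=4: m=17, d=49, a=1
  k=5: m=32, d=19, a=4
  k=6: m=44, d=1, a=88
d=1 and a=2a₀=88 at k=6, so the next step gives (m, d) = (44, 19) again — its k=1 value — and the period has length 6.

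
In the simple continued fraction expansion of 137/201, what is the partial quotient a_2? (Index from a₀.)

137 = 0·201 + 137   →  a_0 = 0
201 = 1·137 + 64   →  a_1 = 1
137 = 2·64 + 9   →  a_2 = 2

2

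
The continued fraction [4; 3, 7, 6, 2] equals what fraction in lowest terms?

Fold from the inside: start with 2/1.
  6 + 1/2 = 13/2
  7 + 2/13 = 93/13
  3 + 13/93 = 292/93
  4 + 93/292 = 1261/292

1261/292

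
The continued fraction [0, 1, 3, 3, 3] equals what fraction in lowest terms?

Fold from the inside: start with 3/1.
  3 + 1/3 = 10/3
  3 + 3/10 = 33/10
  1 + 10/33 = 43/33
  0 + 33/43 = 33/43

33/43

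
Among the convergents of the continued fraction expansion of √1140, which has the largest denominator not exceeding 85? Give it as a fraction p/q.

2431/72

√1140 = [33; 1, 3, 4, 3, 1, 66, …] (period length 6).
Convergents:
  p_0/q_0 = 33/1
  p_1/q_1 = 34/1
  p_2/q_2 = 135/4
  p_3/q_3 = 574/17
  p_4/q_4 = 1857/55
  p_5/q_5 = 2431/72
  p_6/q_6 = 162303/4807
q_5 = 72 ≤ 85 < 4807 = q_6, so the answer is 2431/72.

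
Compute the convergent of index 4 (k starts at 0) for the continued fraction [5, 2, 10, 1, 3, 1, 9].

493/90

Using pₖ = aₖpₖ₋₁ + pₖ₋₂, qₖ = aₖqₖ₋₁ + qₖ₋₂ (with p₋₁=1, p₋₂=0, q₋₁=0, q₋₂=1):
  k=0: a=5, p=5, q=1
  k=1: a=2, p=11, q=2
  k=2: a=10, p=115, q=21
  k=3: a=1, p=126, q=23
  k=4: a=3, p=493, q=90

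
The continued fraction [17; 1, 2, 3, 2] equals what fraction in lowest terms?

407/23

Fold from the inside: start with 2/1.
  3 + 1/2 = 7/2
  2 + 2/7 = 16/7
  1 + 7/16 = 23/16
  17 + 16/23 = 407/23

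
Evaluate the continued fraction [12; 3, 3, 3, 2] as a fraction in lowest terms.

935/76

Fold from the inside: start with 2/1.
  3 + 1/2 = 7/2
  3 + 2/7 = 23/7
  3 + 7/23 = 76/23
  12 + 23/76 = 935/76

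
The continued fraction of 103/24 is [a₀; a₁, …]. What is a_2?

103 = 4·24 + 7   →  a_0 = 4
24 = 3·7 + 3   →  a_1 = 3
7 = 2·3 + 1   →  a_2 = 2

2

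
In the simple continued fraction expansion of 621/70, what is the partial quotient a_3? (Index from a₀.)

621 = 8·70 + 61   →  a_0 = 8
70 = 1·61 + 9   →  a_1 = 1
61 = 6·9 + 7   →  a_2 = 6
9 = 1·7 + 2   →  a_3 = 1

1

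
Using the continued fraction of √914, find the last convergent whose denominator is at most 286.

√914 = [30; 4, 3, 3, 4, 60, …] (period length 5).
Convergents:
  p_0/q_0 = 30/1
  p_1/q_1 = 121/4
  p_2/q_2 = 393/13
  p_3/q_3 = 1300/43
  p_4/q_4 = 5593/185
  p_5/q_5 = 336880/11143
q_4 = 185 ≤ 286 < 11143 = q_5, so the answer is 5593/185.

5593/185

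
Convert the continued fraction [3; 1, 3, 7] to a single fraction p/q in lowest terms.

Fold from the inside: start with 7/1.
  3 + 1/7 = 22/7
  1 + 7/22 = 29/22
  3 + 22/29 = 109/29

109/29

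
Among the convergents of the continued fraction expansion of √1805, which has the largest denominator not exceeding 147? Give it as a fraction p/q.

√1805 = [42; 2, 16, 2, 84, …] (period length 4).
Convergents:
  p_0/q_0 = 42/1
  p_1/q_1 = 85/2
  p_2/q_2 = 1402/33
  p_3/q_3 = 2889/68
  p_4/q_4 = 244078/5745
q_3 = 68 ≤ 147 < 5745 = q_4, so the answer is 2889/68.

2889/68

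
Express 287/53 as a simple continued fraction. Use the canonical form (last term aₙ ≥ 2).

[5; 2, 2, 2, 4]

287 = 5*53 + 22
53 = 2*22 + 9
22 = 2*9 + 4
9 = 2*4 + 1
4 = 4*1 + 0  (stop)
So 287/53 = [5; 2, 2, 2, 4].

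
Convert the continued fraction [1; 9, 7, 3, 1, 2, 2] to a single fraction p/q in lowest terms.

1916/1727

Using pₖ = aₖpₖ₋₁ + pₖ₋₂ and qₖ = aₖqₖ₋₁ + qₖ₋₂:
  k=0: a=1, p=1, q=1
  k=1: a=9, p=10, q=9
  k=2: a=7, p=71, q=64
  k=3: a=3, p=223, q=201
  k=4: a=1, p=294, q=265
  k=5: a=2, p=811, q=731
  k=6: a=2, p=1916, q=1727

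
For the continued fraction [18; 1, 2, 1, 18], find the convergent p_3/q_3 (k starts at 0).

75/4

Using pₖ = aₖpₖ₋₁ + pₖ₋₂, qₖ = aₖqₖ₋₁ + qₖ₋₂ (with p₋₁=1, p₋₂=0, q₋₁=0, q₋₂=1):
  k=0: a=18, p=18, q=1
  k=1: a=1, p=19, q=1
  k=2: a=2, p=56, q=3
  k=3: a=1, p=75, q=4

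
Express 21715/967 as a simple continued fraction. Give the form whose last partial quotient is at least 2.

21715 = 22*967 + 441
967 = 2*441 + 85
441 = 5*85 + 16
85 = 5*16 + 5
16 = 3*5 + 1
5 = 5*1 + 0  (stop)
So 21715/967 = [22; 2, 5, 5, 3, 5].

[22; 2, 5, 5, 3, 5]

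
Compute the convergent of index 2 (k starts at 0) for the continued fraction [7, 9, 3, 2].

199/28

Using pₖ = aₖpₖ₋₁ + pₖ₋₂, qₖ = aₖqₖ₋₁ + qₖ₋₂ (with p₋₁=1, p₋₂=0, q₋₁=0, q₋₂=1):
  k=0: a=7, p=7, q=1
  k=1: a=9, p=64, q=9
  k=2: a=3, p=199, q=28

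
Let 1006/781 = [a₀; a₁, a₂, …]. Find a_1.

1006 = 1·781 + 225   →  a_0 = 1
781 = 3·225 + 106   →  a_1 = 3

3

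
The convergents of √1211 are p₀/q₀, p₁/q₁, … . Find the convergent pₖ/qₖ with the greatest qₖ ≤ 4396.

60551/1740

√1211 = [34; 1, 3, 1, 68, …] (period length 4).
Convergents:
  p_0/q_0 = 34/1
  p_1/q_1 = 35/1
  p_2/q_2 = 139/4
  p_3/q_3 = 174/5
  p_4/q_4 = 11971/344
  p_5/q_5 = 12145/349
  p_6/q_6 = 48406/1391
  p_7/q_7 = 60551/1740
  p_8/q_8 = 4165874/119711
q_7 = 1740 ≤ 4396 < 119711 = q_8, so the answer is 60551/1740.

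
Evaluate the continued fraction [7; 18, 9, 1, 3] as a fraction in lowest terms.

Fold from the inside: start with 3/1.
  1 + 1/3 = 4/3
  9 + 3/4 = 39/4
  18 + 4/39 = 706/39
  7 + 39/706 = 4981/706

4981/706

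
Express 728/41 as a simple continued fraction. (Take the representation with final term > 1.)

728 = 17*41 + 31
41 = 1*31 + 10
31 = 3*10 + 1
10 = 10*1 + 0  (stop)
So 728/41 = [17; 1, 3, 10].

[17; 1, 3, 10]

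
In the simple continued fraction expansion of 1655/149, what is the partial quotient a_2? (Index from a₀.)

3

1655 = 11·149 + 16   →  a_0 = 11
149 = 9·16 + 5   →  a_1 = 9
16 = 3·5 + 1   →  a_2 = 3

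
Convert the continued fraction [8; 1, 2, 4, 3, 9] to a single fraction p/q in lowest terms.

Using pₖ = aₖpₖ₋₁ + pₖ₋₂ and qₖ = aₖqₖ₋₁ + qₖ₋₂:
  k=0: a=8, p=8, q=1
  k=1: a=1, p=9, q=1
  k=2: a=2, p=26, q=3
  k=3: a=4, p=113, q=13
  k=4: a=3, p=365, q=42
  k=5: a=9, p=3398, q=391

3398/391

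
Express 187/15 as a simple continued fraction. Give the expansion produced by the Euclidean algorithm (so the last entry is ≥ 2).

187 = 12·15 + 7
15 = 2·7 + 1
7 = 7·1 + 0  (stop)
So 187/15 = [12; 2, 7].

[12; 2, 7]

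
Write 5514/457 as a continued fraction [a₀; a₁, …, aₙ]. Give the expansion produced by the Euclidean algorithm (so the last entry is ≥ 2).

[12; 15, 4, 3, 2]

5514 = 12×457 + 30
457 = 15×30 + 7
30 = 4×7 + 2
7 = 3×2 + 1
2 = 2×1 + 0  (stop)
So 5514/457 = [12; 15, 4, 3, 2].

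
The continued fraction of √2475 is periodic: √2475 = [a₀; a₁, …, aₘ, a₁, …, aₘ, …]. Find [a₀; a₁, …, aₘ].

[49; 1, 2, 1, 98]

a₀ = ⌊√2475⌋ = 49.
With m₀=0, d₀=1 and mₖ₊₁ = dₖaₖ − mₖ, dₖ₊₁ = (n − mₖ₊₁²)/dₖ, aₖ₊₁ = ⌊(a₀+mₖ₊₁)/dₖ₊₁⌋:
  k=1: m=49, d=74, a=1
  k=2: m=25, d=25, a=2
  k=3: m=25, d=74, a=1
  k=4: m=49, d=1, a=98
d=1 and a=2a₀=98 at k=4, so the next step gives (m, d) = (49, 74) again — its k=1 value — and the period has length 4.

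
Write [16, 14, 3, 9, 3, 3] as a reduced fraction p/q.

66513/4139

Using pₖ = aₖpₖ₋₁ + pₖ₋₂ and qₖ = aₖqₖ₋₁ + qₖ₋₂:
  k=0: a=16, p=16, q=1
  k=1: a=14, p=225, q=14
  k=2: a=3, p=691, q=43
  k=3: a=9, p=6444, q=401
  k=4: a=3, p=20023, q=1246
  k=5: a=3, p=66513, q=4139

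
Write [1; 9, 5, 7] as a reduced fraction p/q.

367/331

Using pₖ = aₖpₖ₋₁ + pₖ₋₂ and qₖ = aₖqₖ₋₁ + qₖ₋₂:
  k=0: a=1, p=1, q=1
  k=1: a=9, p=10, q=9
  k=2: a=5, p=51, q=46
  k=3: a=7, p=367, q=331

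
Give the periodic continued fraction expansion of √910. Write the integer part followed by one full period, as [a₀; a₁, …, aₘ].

a₀ = ⌊√910⌋ = 30.
With m₀=0, d₀=1 and mₖ₊₁ = dₖaₖ − mₖ, dₖ₊₁ = (n − mₖ₊₁²)/dₖ, aₖ₊₁ = ⌊(a₀+mₖ₊₁)/dₖ₊₁⌋:
  k=1: m=30, d=10, a=6
  k=2: m=30, d=1, a=60
d=1 and a=2a₀=60 at k=2, so the next step gives (m, d) = (30, 10) again — its k=1 value — and the period has length 2.

[30; 6, 60]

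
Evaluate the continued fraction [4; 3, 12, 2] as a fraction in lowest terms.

333/77

Fold from the inside: start with 2/1.
  12 + 1/2 = 25/2
  3 + 2/25 = 77/25
  4 + 25/77 = 333/77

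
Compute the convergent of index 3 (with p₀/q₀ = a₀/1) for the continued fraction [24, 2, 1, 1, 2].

Using pₖ = aₖpₖ₋₁ + pₖ₋₂, qₖ = aₖqₖ₋₁ + qₖ₋₂ (with p₋₁=1, p₋₂=0, q₋₁=0, q₋₂=1):
  k=0: a=24, p=24, q=1
  k=1: a=2, p=49, q=2
  k=2: a=1, p=73, q=3
  k=3: a=1, p=122, q=5

122/5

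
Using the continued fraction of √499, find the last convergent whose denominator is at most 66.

√499 = [22; 2, 1, 21, 1, 2, 44, …] (period length 6).
Convergents:
  p_0/q_0 = 22/1
  p_1/q_1 = 45/2
  p_2/q_2 = 67/3
  p_3/q_3 = 1452/65
  p_4/q_4 = 1519/68
q_3 = 65 ≤ 66 < 68 = q_4, so the answer is 1452/65.

1452/65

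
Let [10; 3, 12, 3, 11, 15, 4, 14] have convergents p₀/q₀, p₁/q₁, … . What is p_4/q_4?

Using pₖ = aₖpₖ₋₁ + pₖ₋₂, qₖ = aₖqₖ₋₁ + qₖ₋₂ (with p₋₁=1, p₋₂=0, q₋₁=0, q₋₂=1):
  k=0: a=10, p=10, q=1
  k=1: a=3, p=31, q=3
  k=2: a=12, p=382, q=37
  k=3: a=3, p=1177, q=114
  k=4: a=11, p=13329, q=1291

13329/1291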